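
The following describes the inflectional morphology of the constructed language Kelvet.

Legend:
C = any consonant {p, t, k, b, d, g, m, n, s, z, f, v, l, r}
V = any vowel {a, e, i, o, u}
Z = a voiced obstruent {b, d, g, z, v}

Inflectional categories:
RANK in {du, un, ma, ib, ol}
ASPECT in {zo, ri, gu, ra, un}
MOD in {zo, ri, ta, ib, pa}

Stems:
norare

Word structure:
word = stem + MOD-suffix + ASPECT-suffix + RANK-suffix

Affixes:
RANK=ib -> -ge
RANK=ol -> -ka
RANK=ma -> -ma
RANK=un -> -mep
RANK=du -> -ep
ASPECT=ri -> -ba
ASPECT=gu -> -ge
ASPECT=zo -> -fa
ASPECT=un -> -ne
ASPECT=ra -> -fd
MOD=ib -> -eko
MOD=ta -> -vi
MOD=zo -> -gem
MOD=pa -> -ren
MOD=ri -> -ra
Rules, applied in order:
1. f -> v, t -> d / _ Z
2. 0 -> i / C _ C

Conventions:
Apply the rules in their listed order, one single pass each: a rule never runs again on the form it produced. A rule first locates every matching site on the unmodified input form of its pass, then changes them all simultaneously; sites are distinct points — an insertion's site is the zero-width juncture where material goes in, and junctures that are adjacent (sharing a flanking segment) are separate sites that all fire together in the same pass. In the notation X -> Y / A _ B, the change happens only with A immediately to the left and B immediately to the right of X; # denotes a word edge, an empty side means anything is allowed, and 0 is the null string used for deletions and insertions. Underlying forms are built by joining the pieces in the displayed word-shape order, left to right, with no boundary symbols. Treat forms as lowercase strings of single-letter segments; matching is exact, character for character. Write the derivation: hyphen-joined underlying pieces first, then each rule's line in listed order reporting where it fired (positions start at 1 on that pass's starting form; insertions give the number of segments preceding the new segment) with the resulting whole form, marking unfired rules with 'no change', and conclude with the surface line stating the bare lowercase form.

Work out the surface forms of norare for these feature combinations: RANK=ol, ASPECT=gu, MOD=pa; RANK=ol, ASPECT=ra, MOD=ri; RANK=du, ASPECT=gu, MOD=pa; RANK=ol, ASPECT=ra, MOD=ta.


cell RANK=ol, ASPECT=gu, MOD=pa:
underlying: norare-ren-ge-ka
1. f -> v, t -> d / _ Z: no change
2. 0 -> i / C _ C: inserts after position(s) 9: norarerenigeka
surface: norarerenigeka

cell RANK=ol, ASPECT=ra, MOD=ri:
underlying: norare-ra-fd-ka
1. f -> v, t -> d / _ Z: fires at position(s) 9: norareravdka
2. 0 -> i / C _ C: inserts after position(s) 9, 10: norareravidika
surface: norareravidika

cell RANK=du, ASPECT=gu, MOD=pa:
underlying: norare-ren-ge-ep
1. f -> v, t -> d / _ Z: no change
2. 0 -> i / C _ C: inserts after position(s) 9: norarerenigeep
surface: norarerenigeep

cell RANK=ol, ASPECT=ra, MOD=ta:
underlying: norare-vi-fd-ka
1. f -> v, t -> d / _ Z: fires at position(s) 9: norarevivdka
2. 0 -> i / C _ C: inserts after position(s) 9, 10: norarevividika
surface: norarevividika


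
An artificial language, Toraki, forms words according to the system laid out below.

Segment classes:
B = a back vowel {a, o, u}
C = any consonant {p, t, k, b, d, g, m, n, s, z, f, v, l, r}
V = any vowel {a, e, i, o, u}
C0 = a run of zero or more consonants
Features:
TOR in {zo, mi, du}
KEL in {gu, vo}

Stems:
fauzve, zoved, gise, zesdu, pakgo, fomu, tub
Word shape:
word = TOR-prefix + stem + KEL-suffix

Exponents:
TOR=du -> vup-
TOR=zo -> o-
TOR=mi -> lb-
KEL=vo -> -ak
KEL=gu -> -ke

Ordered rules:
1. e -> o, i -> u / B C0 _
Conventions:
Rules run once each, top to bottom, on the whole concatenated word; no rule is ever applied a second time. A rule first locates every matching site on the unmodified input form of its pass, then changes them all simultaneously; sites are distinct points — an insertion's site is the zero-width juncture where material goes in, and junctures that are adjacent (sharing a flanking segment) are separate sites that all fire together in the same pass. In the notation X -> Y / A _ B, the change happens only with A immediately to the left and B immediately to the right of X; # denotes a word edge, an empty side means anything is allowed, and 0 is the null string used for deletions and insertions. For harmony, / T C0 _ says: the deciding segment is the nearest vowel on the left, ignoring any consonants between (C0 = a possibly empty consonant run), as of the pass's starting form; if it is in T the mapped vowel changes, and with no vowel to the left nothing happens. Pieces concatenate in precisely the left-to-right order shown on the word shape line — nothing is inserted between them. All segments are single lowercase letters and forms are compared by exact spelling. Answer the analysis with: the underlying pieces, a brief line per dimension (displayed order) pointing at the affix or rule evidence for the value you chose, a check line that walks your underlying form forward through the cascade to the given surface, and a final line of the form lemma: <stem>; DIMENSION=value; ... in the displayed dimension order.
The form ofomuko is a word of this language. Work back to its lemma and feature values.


underlying: o-fomu-ke
TOR=zo - signalled by the affix o-
KEL=gu - signalled by the affix -ke
check: ofomuke -> ofomuko
lemma: fomu; TOR=zo; KEL=gu


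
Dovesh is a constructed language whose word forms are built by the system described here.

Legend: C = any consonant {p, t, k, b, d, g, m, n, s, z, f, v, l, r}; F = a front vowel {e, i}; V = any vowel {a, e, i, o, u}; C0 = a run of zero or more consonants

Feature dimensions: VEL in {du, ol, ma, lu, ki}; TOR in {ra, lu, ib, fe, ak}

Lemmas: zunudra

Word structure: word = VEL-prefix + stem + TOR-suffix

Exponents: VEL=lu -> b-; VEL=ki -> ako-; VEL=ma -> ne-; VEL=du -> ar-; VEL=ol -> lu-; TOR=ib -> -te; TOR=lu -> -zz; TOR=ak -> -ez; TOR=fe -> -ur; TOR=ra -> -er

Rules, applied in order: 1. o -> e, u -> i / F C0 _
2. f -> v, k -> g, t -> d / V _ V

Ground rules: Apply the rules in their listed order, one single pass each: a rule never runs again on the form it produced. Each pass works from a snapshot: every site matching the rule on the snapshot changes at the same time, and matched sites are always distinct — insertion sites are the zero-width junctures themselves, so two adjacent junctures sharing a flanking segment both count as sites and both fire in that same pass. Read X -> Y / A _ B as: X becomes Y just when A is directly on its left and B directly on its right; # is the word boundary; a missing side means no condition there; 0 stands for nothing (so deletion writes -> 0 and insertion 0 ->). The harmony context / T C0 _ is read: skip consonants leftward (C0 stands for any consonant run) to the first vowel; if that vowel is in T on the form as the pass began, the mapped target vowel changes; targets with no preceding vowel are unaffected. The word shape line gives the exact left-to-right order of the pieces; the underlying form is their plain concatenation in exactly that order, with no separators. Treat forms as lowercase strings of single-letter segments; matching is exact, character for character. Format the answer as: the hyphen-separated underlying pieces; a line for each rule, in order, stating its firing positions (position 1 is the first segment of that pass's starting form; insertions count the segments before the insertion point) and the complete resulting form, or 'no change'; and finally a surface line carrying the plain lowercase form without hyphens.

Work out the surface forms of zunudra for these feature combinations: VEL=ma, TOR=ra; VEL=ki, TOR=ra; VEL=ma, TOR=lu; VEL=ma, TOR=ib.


cell VEL=ma, TOR=ra:
underlying: ne-zunudra-er
1. o -> e, u -> i / F C0 _: fires at position(s) 4: nezinudraer
2. f -> v, k -> g, t -> d / V _ V: no change
surface: nezinudraer

cell VEL=ki, TOR=ra:
underlying: ako-zunudra-er
1. o -> e, u -> i / F C0 _: no change
2. f -> v, k -> g, t -> d / V _ V: fires at position(s) 2: agozunudraer
surface: agozunudraer

cell VEL=ma, TOR=lu:
underlying: ne-zunudra-zz
1. o -> e, u -> i / F C0 _: fires at position(s) 4: nezinudrazz
2. f -> v, k -> g, t -> d / V _ V: no change
surface: nezinudrazz

cell VEL=ma, TOR=ib:
underlying: ne-zunudra-te
1. o -> e, u -> i / F C0 _: fires at position(s) 4: nezinudrate
2. f -> v, k -> g, t -> d / V _ V: fires at position(s) 10: nezinudrade
surface: nezinudrade


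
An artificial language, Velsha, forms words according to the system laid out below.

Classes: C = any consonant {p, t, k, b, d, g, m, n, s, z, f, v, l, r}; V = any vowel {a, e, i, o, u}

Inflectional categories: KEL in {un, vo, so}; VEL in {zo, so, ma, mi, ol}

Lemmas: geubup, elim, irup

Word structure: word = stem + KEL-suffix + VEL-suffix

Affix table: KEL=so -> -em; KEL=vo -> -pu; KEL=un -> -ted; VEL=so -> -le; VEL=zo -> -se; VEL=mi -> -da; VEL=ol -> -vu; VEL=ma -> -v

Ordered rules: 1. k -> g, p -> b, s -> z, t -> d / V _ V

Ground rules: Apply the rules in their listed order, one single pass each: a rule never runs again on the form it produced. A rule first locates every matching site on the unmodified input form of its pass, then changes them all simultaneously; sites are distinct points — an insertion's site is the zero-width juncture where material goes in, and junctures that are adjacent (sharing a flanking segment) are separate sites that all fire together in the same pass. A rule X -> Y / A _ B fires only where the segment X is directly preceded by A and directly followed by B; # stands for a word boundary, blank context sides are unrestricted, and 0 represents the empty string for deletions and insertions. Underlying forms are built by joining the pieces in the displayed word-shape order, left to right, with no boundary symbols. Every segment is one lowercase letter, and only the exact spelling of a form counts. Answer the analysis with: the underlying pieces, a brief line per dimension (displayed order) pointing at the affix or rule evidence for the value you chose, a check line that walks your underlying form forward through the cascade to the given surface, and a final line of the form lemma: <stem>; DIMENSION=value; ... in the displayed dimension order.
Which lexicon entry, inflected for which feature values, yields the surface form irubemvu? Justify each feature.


underlying: irup-em-vu
KEL=so - signalled by the affix -em
VEL=ol - signalled by the affix -vu
check: irupemvu -> irubemvu
lemma: irup; KEL=so; VEL=ol


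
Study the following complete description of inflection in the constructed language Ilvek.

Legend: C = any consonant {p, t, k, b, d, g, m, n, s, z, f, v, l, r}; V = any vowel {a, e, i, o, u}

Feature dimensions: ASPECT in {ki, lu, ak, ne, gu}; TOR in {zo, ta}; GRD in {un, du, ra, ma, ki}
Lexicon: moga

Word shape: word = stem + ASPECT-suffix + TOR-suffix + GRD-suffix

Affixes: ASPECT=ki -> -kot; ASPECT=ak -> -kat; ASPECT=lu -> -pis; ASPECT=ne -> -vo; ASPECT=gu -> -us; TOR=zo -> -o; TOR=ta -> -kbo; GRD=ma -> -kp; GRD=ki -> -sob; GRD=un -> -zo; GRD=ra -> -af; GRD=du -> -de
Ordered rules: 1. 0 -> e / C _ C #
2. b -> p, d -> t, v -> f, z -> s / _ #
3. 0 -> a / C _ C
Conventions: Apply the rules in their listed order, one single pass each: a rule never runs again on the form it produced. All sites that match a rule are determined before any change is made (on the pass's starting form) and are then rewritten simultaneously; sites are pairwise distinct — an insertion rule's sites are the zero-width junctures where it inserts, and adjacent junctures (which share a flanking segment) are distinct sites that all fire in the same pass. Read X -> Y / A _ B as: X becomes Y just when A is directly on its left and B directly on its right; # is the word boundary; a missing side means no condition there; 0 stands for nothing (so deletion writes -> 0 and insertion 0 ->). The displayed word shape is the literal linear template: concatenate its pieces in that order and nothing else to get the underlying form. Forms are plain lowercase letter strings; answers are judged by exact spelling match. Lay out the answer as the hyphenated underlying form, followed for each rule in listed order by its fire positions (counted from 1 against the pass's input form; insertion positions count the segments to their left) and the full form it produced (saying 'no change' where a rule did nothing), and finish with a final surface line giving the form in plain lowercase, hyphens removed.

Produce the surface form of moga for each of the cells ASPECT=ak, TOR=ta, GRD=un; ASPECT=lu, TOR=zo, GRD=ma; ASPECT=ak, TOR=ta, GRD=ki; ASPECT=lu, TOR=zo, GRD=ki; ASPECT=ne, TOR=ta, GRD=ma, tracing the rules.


cell ASPECT=ak, TOR=ta, GRD=un:
underlying: moga-kat-kbo-zo
1. 0 -> e / C _ C #: no change
2. b -> p, d -> t, v -> f, z -> s / _ #: no change
3. 0 -> a / C _ C: inserts after position(s) 7, 8: mogakatakabozo
surface: mogakatakabozo

cell ASPECT=lu, TOR=zo, GRD=ma:
underlying: moga-pis-o-kp
1. 0 -> e / C _ C #: inserts after position(s) 9: mogapisokep
2. b -> p, d -> t, v -> f, z -> s / _ #: no change
3. 0 -> a / C _ C: no change
surface: mogapisokep

cell ASPECT=ak, TOR=ta, GRD=ki:
underlying: moga-kat-kbo-sob
1. 0 -> e / C _ C #: no change
2. b -> p, d -> t, v -> f, z -> s / _ #: fires at position(s) 13: mogakatkbosop
3. 0 -> a / C _ C: inserts after position(s) 7, 8: mogakatakabosop
surface: mogakatakabosop

cell ASPECT=lu, TOR=zo, GRD=ki:
underlying: moga-pis-o-sob
1. 0 -> e / C _ C #: no change
2. b -> p, d -> t, v -> f, z -> s / _ #: fires at position(s) 11: mogapisosop
3. 0 -> a / C _ C: no change
surface: mogapisosop

cell ASPECT=ne, TOR=ta, GRD=ma:
underlying: moga-vo-kbo-kp
1. 0 -> e / C _ C #: inserts after position(s) 10: mogavokbokep
2. b -> p, d -> t, v -> f, z -> s / _ #: no change
3. 0 -> a / C _ C: inserts after position(s) 7: mogavokabokep
surface: mogavokabokep


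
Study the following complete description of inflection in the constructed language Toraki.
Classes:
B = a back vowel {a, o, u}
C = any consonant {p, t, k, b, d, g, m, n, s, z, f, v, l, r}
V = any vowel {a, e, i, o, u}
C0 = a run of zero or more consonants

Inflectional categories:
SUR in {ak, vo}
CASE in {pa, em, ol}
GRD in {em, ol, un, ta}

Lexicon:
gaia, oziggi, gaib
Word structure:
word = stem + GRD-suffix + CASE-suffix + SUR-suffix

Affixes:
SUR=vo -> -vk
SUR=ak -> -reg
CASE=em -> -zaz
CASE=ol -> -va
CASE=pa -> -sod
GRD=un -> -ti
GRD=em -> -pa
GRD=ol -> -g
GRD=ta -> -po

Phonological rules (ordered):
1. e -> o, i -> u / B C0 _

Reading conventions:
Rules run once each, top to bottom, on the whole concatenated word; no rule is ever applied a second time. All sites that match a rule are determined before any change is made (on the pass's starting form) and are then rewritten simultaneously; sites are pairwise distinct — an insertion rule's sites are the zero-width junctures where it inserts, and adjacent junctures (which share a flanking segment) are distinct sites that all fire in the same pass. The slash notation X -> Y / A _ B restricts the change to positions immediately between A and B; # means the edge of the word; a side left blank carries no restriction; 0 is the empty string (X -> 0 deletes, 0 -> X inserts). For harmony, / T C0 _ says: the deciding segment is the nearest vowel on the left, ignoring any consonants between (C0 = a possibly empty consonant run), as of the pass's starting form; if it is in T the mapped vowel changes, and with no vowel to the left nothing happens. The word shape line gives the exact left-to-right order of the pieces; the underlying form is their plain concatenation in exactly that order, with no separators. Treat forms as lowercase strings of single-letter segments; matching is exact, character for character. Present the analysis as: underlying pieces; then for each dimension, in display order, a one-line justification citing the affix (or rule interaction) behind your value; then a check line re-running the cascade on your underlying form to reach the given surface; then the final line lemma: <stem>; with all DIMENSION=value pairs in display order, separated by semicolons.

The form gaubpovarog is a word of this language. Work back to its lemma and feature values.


underlying: gaib-po-va-reg
SUR=ak - signalled by the affix -reg
CASE=ol - signalled by the affix -va
GRD=ta - signalled by the affix -po
check: gaibpovareg -> gaubpovarog
lemma: gaib; SUR=ak; CASE=ol; GRD=ta


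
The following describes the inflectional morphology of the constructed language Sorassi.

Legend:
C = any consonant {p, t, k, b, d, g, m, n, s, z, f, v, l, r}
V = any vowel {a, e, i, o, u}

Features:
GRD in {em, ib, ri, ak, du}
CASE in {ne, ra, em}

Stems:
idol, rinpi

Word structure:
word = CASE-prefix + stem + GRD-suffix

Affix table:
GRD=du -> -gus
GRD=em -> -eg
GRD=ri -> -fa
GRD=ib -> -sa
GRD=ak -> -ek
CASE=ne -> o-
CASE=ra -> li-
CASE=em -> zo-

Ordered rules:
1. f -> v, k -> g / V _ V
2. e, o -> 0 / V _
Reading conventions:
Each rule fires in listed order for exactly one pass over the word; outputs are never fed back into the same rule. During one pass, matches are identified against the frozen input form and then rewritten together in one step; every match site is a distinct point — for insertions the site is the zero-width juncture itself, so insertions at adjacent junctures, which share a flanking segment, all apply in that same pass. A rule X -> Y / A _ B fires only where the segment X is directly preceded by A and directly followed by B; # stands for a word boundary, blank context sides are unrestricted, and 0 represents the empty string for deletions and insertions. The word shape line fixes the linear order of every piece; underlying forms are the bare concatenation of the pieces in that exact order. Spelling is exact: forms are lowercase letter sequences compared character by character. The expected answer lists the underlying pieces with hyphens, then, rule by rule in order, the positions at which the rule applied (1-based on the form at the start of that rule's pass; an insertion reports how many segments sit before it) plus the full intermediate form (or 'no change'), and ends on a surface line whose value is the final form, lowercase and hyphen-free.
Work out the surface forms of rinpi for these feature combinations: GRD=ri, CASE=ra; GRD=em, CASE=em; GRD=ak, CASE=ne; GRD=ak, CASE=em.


cell GRD=ri, CASE=ra:
underlying: li-rinpi-fa
1. f -> v, k -> g / V _ V: fires at position(s) 8: lirinpiva
2. e, o -> 0 / V _: no change
surface: lirinpiva

cell GRD=em, CASE=em:
underlying: zo-rinpi-eg
1. f -> v, k -> g / V _ V: no change
2. e, o -> 0 / V _: fires at position(s) 8: zorinpig
surface: zorinpig

cell GRD=ak, CASE=ne:
underlying: o-rinpi-ek
1. f -> v, k -> g / V _ V: no change
2. e, o -> 0 / V _: fires at position(s) 7: orinpik
surface: orinpik

cell GRD=ak, CASE=em:
underlying: zo-rinpi-ek
1. f -> v, k -> g / V _ V: no change
2. e, o -> 0 / V _: fires at position(s) 8: zorinpik
surface: zorinpik


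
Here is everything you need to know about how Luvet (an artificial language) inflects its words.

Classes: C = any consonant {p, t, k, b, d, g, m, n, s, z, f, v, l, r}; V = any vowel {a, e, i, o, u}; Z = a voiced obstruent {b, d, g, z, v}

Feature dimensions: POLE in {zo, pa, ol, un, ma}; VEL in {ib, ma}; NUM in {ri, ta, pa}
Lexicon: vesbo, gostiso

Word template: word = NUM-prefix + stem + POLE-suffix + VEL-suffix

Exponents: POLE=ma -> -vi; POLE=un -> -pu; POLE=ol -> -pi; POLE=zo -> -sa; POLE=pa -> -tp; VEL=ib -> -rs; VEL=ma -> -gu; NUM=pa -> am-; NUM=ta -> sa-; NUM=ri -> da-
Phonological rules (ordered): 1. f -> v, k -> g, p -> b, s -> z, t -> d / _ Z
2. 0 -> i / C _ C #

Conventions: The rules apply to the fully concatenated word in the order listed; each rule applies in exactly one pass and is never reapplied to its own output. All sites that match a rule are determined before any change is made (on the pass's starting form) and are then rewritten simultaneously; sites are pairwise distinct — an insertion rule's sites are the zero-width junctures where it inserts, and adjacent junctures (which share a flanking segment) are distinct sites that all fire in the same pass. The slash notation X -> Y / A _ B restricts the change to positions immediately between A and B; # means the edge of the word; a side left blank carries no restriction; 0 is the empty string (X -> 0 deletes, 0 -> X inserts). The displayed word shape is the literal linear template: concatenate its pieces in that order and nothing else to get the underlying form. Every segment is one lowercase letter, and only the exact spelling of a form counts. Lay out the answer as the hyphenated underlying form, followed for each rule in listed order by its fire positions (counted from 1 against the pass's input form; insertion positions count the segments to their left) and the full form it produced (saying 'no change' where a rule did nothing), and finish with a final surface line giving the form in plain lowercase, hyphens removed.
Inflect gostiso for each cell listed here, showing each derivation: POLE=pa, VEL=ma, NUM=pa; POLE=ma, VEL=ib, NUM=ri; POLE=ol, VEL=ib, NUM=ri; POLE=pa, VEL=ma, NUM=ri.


cell POLE=pa, VEL=ma, NUM=pa:
underlying: am-gostiso-tp-gu
1. f -> v, k -> g, p -> b, s -> z, t -> d / _ Z: fires at position(s) 11: amgostisotbgu
2. 0 -> i / C _ C #: no change
surface: amgostisotbgu

cell POLE=ma, VEL=ib, NUM=ri:
underlying: da-gostiso-vi-rs
1. f -> v, k -> g, p -> b, s -> z, t -> d / _ Z: no change
2. 0 -> i / C _ C #: inserts after position(s) 12: dagostisoviris
surface: dagostisoviris

cell POLE=ol, VEL=ib, NUM=ri:
underlying: da-gostiso-pi-rs
1. f -> v, k -> g, p -> b, s -> z, t -> d / _ Z: no change
2. 0 -> i / C _ C #: inserts after position(s) 12: dagostisopiris
surface: dagostisopiris

cell POLE=pa, VEL=ma, NUM=ri:
underlying: da-gostiso-tp-gu
1. f -> v, k -> g, p -> b, s -> z, t -> d / _ Z: fires at position(s) 11: dagostisotbgu
2. 0 -> i / C _ C #: no change
surface: dagostisotbgu


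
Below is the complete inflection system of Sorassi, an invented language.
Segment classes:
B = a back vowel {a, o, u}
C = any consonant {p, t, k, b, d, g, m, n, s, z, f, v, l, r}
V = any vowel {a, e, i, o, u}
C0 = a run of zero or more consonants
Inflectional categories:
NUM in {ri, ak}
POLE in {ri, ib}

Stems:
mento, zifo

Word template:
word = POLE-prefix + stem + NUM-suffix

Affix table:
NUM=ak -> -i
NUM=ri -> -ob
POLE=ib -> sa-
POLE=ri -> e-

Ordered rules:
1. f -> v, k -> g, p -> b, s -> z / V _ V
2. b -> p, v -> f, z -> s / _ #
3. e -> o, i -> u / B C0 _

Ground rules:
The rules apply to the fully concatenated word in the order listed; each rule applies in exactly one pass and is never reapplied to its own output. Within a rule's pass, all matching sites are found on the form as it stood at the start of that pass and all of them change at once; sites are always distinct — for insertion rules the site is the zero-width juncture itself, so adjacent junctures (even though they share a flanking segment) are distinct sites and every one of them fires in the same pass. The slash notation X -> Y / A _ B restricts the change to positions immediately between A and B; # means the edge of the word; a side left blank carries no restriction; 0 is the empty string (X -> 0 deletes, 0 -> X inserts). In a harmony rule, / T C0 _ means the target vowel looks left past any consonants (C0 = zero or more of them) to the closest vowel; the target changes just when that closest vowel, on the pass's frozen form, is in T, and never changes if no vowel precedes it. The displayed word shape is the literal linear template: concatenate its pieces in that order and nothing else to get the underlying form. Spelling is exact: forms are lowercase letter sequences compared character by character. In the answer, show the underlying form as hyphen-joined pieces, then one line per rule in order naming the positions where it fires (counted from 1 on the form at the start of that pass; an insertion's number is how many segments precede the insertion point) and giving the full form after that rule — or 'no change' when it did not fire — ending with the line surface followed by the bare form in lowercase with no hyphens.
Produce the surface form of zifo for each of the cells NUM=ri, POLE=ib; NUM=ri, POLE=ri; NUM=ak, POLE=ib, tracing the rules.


cell NUM=ri, POLE=ib:
underlying: sa-zifo-ob
1. f -> v, k -> g, p -> b, s -> z / V _ V: fires at position(s) 5: sazivoob
2. b -> p, v -> f, z -> s / _ #: fires at position(s) 8: sazivoop
3. e -> o, i -> u / B C0 _: fires at position(s) 4: sazuvoop
surface: sazuvoop

cell NUM=ri, POLE=ri:
underlying: e-zifo-ob
1. f -> v, k -> g, p -> b, s -> z / V _ V: fires at position(s) 4: ezivoob
2. b -> p, v -> f, z -> s / _ #: fires at position(s) 7: ezivoop
3. e -> o, i -> u / B C0 _: no change
surface: ezivoop

cell NUM=ak, POLE=ib:
underlying: sa-zifo-i
1. f -> v, k -> g, p -> b, s -> z / V _ V: fires at position(s) 5: sazivoi
2. b -> p, v -> f, z -> s / _ #: no change
3. e -> o, i -> u / B C0 _: fires at position(s) 4, 7: sazuvou
surface: sazuvou


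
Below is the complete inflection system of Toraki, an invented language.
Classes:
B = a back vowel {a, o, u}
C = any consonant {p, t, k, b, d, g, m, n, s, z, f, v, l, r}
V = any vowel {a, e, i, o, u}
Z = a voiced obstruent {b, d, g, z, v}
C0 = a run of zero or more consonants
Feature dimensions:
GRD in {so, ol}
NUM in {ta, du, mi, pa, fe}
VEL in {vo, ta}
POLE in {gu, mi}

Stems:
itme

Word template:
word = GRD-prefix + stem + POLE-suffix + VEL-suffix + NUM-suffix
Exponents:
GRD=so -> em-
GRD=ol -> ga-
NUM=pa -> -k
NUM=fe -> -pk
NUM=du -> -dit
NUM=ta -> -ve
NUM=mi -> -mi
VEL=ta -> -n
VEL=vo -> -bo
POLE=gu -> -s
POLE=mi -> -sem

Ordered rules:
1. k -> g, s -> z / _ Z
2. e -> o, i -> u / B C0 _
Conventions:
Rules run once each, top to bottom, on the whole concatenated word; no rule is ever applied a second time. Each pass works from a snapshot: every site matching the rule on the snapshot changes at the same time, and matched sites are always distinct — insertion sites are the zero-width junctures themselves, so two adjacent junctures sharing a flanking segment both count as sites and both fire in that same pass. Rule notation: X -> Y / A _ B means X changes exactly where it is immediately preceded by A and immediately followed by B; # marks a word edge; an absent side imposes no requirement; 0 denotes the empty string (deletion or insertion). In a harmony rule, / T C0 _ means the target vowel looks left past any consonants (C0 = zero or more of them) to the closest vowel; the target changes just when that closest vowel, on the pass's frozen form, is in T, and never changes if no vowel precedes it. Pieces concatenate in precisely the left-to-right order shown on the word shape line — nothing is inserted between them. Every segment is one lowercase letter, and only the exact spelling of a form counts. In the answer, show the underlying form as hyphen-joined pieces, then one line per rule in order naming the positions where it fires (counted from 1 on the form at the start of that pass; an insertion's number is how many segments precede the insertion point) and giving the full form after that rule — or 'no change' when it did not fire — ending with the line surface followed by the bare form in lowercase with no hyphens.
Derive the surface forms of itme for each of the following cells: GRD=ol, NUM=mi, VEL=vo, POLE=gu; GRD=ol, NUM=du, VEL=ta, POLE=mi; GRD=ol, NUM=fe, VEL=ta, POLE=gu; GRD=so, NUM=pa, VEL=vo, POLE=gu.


cell GRD=ol, NUM=mi, VEL=vo, POLE=gu:
underlying: ga-itme-s-bo-mi
1. k -> g, s -> z / _ Z: fires at position(s) 7: gaitmezbomi
2. e -> o, i -> u / B C0 _: fires at position(s) 3, 11: gautmezbomu
surface: gautmezbomu

cell GRD=ol, NUM=du, VEL=ta, POLE=mi:
underlying: ga-itme-sem-n-dit
1. k -> g, s -> z / _ Z: no change
2. e -> o, i -> u / B C0 _: fires at position(s) 3: gautmesemndit
surface: gautmesemndit

cell GRD=ol, NUM=fe, VEL=ta, POLE=gu:
underlying: ga-itme-s-n-pk
1. k -> g, s -> z / _ Z: no change
2. e -> o, i -> u / B C0 _: fires at position(s) 3: gautmesnpk
surface: gautmesnpk

cell GRD=so, NUM=pa, VEL=vo, POLE=gu:
underlying: em-itme-s-bo-k
1. k -> g, s -> z / _ Z: fires at position(s) 7: emitmezbok
2. e -> o, i -> u / B C0 _: no change
surface: emitmezbok


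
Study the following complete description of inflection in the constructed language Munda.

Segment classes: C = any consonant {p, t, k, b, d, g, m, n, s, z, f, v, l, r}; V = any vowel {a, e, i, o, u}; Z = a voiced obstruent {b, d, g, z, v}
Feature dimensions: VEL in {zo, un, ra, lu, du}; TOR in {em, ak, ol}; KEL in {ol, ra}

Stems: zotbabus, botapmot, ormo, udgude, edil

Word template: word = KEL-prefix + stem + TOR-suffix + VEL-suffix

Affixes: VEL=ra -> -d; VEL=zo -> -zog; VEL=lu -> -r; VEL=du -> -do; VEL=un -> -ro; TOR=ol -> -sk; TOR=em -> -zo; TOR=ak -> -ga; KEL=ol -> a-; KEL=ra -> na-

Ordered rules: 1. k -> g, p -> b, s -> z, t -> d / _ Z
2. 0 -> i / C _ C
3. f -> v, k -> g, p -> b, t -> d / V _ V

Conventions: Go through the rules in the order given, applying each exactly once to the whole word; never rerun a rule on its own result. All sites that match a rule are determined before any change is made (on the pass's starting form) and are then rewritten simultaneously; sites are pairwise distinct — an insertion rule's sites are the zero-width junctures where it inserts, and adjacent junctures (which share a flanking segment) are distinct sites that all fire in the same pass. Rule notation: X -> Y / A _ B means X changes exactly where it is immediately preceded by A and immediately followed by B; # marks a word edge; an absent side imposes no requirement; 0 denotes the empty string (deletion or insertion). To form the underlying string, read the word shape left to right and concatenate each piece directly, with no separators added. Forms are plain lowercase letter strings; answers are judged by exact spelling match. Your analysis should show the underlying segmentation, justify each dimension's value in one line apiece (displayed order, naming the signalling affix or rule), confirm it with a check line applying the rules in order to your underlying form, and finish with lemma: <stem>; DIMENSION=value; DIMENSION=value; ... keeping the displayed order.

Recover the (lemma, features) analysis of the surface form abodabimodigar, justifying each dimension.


underlying: a-botapmot-ga-r
VEL=lu - signalled by the affix -r
TOR=ak - signalled by the affix -ga
KEL=ol - signalled by the affix a-
check: abotapmotgar -> abotapmodgar -> abotapimodigar -> abodabimodigar
lemma: botapmot; VEL=lu; TOR=ak; KEL=ol


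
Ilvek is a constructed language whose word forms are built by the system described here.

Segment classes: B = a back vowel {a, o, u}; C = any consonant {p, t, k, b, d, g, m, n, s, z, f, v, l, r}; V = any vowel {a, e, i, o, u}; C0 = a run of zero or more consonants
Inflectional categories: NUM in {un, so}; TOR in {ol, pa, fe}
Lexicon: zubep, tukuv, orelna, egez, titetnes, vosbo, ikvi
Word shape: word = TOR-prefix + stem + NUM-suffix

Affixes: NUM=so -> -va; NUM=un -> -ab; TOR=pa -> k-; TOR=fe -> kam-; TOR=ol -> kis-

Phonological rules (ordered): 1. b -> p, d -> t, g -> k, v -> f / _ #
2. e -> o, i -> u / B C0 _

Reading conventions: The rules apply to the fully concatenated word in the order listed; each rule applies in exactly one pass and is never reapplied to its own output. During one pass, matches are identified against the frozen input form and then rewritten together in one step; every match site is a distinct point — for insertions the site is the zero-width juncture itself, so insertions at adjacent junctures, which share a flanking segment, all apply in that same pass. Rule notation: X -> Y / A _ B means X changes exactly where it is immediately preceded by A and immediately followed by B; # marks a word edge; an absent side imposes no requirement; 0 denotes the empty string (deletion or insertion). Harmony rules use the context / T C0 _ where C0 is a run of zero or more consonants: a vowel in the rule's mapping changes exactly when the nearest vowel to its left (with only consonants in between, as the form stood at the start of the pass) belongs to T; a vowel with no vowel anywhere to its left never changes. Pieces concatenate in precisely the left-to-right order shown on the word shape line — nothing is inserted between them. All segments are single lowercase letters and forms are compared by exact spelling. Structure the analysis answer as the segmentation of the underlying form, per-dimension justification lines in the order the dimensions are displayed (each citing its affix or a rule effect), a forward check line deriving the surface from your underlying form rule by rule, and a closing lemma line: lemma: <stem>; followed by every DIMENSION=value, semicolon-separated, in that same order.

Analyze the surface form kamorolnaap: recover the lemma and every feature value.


underlying: kam-orelna-ab
NUM=un - signalled by the affix -ab
TOR=fe - signalled by the affix kam-
check: kamorelnaab -> kamorelnaap -> kamorolnaap
lemma: orelna; NUM=un; TOR=fe


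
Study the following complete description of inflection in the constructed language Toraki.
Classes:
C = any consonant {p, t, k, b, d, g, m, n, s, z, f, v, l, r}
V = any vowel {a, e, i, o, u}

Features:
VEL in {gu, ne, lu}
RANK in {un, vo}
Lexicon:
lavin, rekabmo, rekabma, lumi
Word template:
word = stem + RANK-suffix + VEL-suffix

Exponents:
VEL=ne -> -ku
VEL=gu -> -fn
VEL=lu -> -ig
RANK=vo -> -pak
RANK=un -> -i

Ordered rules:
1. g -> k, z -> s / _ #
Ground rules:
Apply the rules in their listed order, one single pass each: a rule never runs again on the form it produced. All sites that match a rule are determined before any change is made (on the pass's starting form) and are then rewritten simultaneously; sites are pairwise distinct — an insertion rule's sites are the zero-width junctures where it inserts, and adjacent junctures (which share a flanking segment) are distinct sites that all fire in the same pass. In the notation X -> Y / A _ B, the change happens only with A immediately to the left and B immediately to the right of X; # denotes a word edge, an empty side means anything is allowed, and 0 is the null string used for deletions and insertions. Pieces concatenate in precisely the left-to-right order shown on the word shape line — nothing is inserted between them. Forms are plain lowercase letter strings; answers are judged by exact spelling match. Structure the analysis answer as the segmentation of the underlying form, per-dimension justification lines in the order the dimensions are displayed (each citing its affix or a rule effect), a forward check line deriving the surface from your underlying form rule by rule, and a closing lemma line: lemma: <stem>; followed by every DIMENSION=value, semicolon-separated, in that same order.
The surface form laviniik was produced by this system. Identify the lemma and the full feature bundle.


underlying: lavin-i-ig
VEL=lu - signalled by the affix -ig
RANK=un - signalled by the affix -i
check: laviniig -> laviniik
lemma: lavin; VEL=lu; RANK=un


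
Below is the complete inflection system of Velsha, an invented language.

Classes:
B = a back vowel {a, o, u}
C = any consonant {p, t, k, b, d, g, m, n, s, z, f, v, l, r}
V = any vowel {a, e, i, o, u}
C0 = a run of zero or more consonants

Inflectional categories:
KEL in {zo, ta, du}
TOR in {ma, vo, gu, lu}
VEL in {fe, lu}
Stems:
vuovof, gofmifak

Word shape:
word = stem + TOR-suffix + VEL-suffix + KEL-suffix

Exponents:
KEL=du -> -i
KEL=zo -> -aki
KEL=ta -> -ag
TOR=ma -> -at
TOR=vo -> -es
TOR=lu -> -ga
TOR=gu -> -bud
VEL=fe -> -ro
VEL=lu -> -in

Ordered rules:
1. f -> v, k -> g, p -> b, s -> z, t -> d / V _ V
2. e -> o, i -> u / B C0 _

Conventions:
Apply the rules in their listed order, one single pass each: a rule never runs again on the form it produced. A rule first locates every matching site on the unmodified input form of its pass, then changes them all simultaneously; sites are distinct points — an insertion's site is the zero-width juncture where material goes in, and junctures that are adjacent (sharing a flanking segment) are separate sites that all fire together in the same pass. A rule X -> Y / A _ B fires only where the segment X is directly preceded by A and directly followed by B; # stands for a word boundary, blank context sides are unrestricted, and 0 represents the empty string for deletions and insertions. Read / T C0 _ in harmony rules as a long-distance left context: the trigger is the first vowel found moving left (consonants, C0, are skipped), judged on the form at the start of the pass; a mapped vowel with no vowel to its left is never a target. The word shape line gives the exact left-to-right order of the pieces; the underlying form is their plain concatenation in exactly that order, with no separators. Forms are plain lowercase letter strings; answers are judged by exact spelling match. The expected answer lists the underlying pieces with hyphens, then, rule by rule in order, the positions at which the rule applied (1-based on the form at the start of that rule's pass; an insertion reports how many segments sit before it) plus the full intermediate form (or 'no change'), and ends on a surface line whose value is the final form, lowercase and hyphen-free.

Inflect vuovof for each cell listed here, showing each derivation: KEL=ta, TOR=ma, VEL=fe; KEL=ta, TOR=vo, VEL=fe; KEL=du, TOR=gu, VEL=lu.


cell KEL=ta, TOR=ma, VEL=fe:
underlying: vuovof-at-ro-ag
1. f -> v, k -> g, p -> b, s -> z, t -> d / V _ V: fires at position(s) 6: vuovovatroag
2. e -> o, i -> u / B C0 _: no change
surface: vuovovatroag

cell KEL=ta, TOR=vo, VEL=fe:
underlying: vuovof-es-ro-ag
1. f -> v, k -> g, p -> b, s -> z, t -> d / V _ V: fires at position(s) 6: vuovovesroag
2. e -> o, i -> u / B C0 _: fires at position(s) 7: vuovovosroag
surface: vuovovosroag

cell KEL=du, TOR=gu, VEL=lu:
underlying: vuovof-bud-in-i
1. f -> v, k -> g, p -> b, s -> z, t -> d / V _ V: no change
2. e -> o, i -> u / B C0 _: fires at position(s) 10: vuovofbuduni
surface: vuovofbuduni


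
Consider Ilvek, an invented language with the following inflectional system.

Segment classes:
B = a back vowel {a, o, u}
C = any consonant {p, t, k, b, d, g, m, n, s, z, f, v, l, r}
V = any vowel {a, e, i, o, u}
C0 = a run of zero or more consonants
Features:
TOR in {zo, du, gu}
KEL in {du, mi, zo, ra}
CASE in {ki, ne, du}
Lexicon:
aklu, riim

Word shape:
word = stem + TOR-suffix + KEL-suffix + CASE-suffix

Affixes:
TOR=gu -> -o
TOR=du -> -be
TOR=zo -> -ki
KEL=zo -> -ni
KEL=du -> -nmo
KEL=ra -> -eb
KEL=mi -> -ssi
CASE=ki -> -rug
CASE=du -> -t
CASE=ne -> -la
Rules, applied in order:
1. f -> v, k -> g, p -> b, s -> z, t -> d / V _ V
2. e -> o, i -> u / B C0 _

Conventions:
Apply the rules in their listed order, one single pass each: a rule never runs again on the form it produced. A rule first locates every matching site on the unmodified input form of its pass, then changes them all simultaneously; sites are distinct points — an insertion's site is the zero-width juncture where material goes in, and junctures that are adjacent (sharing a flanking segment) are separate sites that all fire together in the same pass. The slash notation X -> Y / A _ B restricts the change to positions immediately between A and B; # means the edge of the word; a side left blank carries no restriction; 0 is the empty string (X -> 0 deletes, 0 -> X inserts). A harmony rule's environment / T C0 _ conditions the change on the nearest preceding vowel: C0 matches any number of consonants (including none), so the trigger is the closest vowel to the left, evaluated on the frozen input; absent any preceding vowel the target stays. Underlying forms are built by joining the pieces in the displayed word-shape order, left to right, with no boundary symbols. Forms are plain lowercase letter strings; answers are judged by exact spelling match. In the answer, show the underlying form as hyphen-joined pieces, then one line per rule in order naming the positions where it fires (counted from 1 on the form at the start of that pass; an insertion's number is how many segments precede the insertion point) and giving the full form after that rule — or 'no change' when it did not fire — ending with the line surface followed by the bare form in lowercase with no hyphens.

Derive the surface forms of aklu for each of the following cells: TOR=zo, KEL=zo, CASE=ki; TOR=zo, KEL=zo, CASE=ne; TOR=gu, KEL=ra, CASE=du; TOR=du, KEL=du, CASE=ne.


cell TOR=zo, KEL=zo, CASE=ki:
underlying: aklu-ki-ni-rug
1. f -> v, k -> g, p -> b, s -> z, t -> d / V _ V: fires at position(s) 5: akluginirug
2. e -> o, i -> u / B C0 _: fires at position(s) 6: aklugunirug
surface: aklugunirug

cell TOR=zo, KEL=zo, CASE=ne:
underlying: aklu-ki-ni-la
1. f -> v, k -> g, p -> b, s -> z, t -> d / V _ V: fires at position(s) 5: akluginila
2. e -> o, i -> u / B C0 _: fires at position(s) 6: aklugunila
surface: aklugunila

cell TOR=gu, KEL=ra, CASE=du:
underlying: aklu-o-eb-t
1. f -> v, k -> g, p -> b, s -> z, t -> d / V _ V: no change
2. e -> o, i -> u / B C0 _: fires at position(s) 6: akluoobt
surface: akluoobt

cell TOR=du, KEL=du, CASE=ne:
underlying: aklu-be-nmo-la
1. f -> v, k -> g, p -> b, s -> z, t -> d / V _ V: no change
2. e -> o, i -> u / B C0 _: fires at position(s) 6: aklubonmola
surface: aklubonmola
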